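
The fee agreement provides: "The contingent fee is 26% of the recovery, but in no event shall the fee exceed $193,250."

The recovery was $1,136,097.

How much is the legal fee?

$193,250.00

26% of $1,136,097 = $295,385.22
That exceeds the $193,250 cap, so the fee is capped at $193,250.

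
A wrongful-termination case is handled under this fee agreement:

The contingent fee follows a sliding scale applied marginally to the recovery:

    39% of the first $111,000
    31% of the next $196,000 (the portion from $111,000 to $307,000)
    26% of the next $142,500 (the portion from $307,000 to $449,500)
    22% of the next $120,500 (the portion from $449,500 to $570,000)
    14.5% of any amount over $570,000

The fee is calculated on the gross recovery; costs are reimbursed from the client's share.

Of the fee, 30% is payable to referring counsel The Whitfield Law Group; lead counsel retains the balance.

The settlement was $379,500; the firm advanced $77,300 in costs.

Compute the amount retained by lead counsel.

$86,030.00

Fee base is the gross recovery, $379,500; costs are reimbursed separately.
First $111,000 at 39% = $43,290.00
Next $196,000 at 31% = $60,760.00
Remaining $72,500 at 26% = $18,850.00
Fee: $43,290.00 + $60,760.00 + $18,850.00 = $122,900.00
Referral share: 30% of $122,900.00 = $36,870.00; lead counsel retains $122,900.00 − $36,870.00 = $86,030.00.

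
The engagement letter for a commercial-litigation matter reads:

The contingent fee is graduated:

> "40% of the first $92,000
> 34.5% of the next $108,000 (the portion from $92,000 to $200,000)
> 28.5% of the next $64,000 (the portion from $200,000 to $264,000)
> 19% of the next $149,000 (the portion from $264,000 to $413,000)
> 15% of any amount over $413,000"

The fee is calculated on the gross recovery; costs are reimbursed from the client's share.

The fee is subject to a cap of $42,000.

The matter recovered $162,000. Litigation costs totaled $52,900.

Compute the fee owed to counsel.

$42,000.00

Fee base is the gross recovery, $162,000; costs are reimbursed separately.
First $92,000 at 40% = $36,800.00
Remaining $70,000 at 34.5% = $24,150.00
Fee: $36,800.00 + $24,150.00 = $60,950.00
$60,950.00 exceeds the $42,000 cap, so the fee is capped at $42,000.00.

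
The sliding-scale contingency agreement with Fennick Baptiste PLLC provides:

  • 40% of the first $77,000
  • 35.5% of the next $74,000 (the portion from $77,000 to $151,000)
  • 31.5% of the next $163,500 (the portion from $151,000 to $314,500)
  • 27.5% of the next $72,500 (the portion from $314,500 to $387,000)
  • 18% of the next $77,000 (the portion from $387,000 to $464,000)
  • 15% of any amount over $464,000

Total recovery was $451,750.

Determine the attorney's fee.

$140,165.00

First $77,000 at 40% = $30,800.00
Next $74,000 at 35.5% = $26,270.00
Next $163,500 at 31.5% = $51,502.50
Next $72,500 at 27.5% = $19,937.50
Remaining $64,750 at 18% = $11,655.00
Fee: $30,800.00 + $26,270.00 + $51,502.50 + $19,937.50 + $11,655.00 = $140,165.00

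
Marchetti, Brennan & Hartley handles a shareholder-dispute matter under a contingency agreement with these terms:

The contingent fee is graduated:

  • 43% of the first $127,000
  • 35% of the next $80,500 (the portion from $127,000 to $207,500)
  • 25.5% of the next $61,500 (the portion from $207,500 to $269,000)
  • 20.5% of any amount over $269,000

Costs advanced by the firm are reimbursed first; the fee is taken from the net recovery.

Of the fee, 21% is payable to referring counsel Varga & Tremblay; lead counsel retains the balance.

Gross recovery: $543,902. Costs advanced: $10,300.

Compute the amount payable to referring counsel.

$32,069.29

Fee base (net of costs): $543,902 − $10,300 = $533,602
First $127,000 at 43% = $54,610.00
Next $80,500 at 35% = $28,175.00
Next $61,500 at 25.5% = $15,682.50
Remaining $264,602 at 20.5% = $54,243.41
Fee: $54,610.00 + $28,175.00 + $15,682.50 + $54,243.41 = $152,710.91
Referral share: 21% of $152,710.91 = $32,069.29; lead counsel retains $152,710.91 − $32,069.29 = $120,641.62.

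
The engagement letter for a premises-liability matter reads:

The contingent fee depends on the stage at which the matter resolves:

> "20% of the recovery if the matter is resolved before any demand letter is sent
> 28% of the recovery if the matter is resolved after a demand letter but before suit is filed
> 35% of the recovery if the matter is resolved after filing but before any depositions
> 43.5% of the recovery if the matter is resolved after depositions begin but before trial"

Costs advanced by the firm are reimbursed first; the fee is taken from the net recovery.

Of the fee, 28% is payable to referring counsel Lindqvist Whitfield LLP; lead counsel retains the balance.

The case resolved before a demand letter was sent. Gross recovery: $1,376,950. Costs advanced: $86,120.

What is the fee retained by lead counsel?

Fee base (net of costs): $1,376,950 − $86,120 = $1,290,830
The matter resolved before a demand letter was sent, so the 20% rate applies.
$1,290,830 × 20% = $258,166.00
Referral share: 28% of $258,166.00 = $72,286.48; lead counsel retains $258,166.00 − $72,286.48 = $185,879.52.

$185,879.52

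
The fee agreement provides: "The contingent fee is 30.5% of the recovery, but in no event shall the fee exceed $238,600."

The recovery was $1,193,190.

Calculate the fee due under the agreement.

$238,600.00

30.5% of $1,193,190 = $363,922.95
That exceeds the $238,600 cap, so the fee is capped at $238,600.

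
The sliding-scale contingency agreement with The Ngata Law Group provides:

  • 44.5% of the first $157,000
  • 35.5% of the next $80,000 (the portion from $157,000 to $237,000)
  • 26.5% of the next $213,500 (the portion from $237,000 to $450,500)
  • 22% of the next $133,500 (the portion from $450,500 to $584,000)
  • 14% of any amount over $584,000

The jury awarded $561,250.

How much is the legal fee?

First $157,000 at 44.5% = $69,865.00
Next $80,000 at 35.5% = $28,400.00
Next $213,500 at 26.5% = $56,577.50
Remaining $110,750 at 22% = $24,365.00
Fee: $69,865.00 + $28,400.00 + $56,577.50 + $24,365.00 = $179,207.50

$179,207.50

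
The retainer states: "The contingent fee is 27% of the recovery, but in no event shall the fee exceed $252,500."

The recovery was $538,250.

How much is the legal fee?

27% of $538,250 = $145,327.50
That is under the $252,500 cap.

$145,327.50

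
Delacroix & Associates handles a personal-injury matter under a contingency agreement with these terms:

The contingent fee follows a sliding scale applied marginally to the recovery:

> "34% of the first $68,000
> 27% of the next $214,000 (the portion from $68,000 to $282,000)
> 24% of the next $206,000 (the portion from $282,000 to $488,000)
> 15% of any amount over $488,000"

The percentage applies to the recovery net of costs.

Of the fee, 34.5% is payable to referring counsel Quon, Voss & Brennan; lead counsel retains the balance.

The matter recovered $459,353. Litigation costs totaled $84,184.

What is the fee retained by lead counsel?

Fee base (net of costs): $459,353 − $84,184 = $375,169
First $68,000 at 34% = $23,120.00
Next $214,000 at 27% = $57,780.00
Remaining $93,169 at 24% = $22,360.56
Fee: $23,120.00 + $57,780.00 + $22,360.56 = $103,260.56
Referral share: 34.5% of $103,260.56 = $35,624.89; lead counsel retains $103,260.56 − $35,624.89 = $67,635.67.

$67,635.67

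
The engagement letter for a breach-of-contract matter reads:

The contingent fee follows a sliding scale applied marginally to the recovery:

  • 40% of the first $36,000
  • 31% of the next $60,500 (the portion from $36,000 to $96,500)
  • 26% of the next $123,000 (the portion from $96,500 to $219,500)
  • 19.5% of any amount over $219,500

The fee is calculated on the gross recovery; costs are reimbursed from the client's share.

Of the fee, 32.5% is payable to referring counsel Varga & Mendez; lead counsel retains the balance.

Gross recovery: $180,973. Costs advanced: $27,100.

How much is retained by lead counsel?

Fee base is the gross recovery, $180,973; costs are reimbursed separately.
First $36,000 at 40% = $14,400.00
Next $60,500 at 31% = $18,755.00
Remaining $84,473 at 26% = $21,962.98
Fee: $14,400.00 + $18,755.00 + $21,962.98 = $55,117.98
Referral share: 32.5% of $55,117.98 = $17,913.34; lead counsel retains $55,117.98 − $17,913.34 = $37,204.64.

$37,204.64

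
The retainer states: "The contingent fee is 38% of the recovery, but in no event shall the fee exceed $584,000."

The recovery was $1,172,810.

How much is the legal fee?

38% of $1,172,810 = $445,667.80
That is under the $584,000 cap.

$445,667.80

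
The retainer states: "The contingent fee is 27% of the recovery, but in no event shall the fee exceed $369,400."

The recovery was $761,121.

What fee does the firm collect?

$205,502.67

27% of $761,121 = $205,502.67
That is under the $369,400 cap.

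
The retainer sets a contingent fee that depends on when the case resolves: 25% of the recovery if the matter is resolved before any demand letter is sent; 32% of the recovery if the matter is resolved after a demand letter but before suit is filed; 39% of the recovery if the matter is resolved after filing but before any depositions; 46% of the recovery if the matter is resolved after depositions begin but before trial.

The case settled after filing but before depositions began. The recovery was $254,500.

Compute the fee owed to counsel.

The matter settled after filing but before depositions began, so the 39% rate applies.
$254,500 × 39% = $99,255.00

$99,255.00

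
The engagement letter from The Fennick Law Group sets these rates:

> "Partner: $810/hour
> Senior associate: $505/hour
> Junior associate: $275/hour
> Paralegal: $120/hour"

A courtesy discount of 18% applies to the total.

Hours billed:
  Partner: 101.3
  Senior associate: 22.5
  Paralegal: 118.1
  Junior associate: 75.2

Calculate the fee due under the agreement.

Partner: 101.3 × $810 = $82,053.00
Senior associate: 22.5 × $505 = $11,362.50
Junior associate: 75.2 × $275 = $20,680.00
Paralegal: 118.1 × $120 = $14,172.00
Subtotal: $128,267.50
Less 18% discount: −$23,088.15
Total: $128,267.50 − $23,088.15 = $105,179.35

$105,179.35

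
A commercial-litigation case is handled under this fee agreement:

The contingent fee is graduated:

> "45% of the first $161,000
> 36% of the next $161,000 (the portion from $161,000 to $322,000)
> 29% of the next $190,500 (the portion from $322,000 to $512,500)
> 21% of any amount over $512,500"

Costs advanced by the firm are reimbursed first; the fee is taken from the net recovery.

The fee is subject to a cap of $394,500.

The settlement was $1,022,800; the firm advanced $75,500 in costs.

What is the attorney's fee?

Fee base (net of costs): $1,022,800 − $75,500 = $947,300
First $161,000 at 45% = $72,450.00
Next $161,000 at 36% = $57,960.00
Next $190,500 at 29% = $55,245.00
Remaining $434,800 at 21% = $91,308.00
Fee: $72,450.00 + $57,960.00 + $55,245.00 + $91,308.00 = $276,963.00
$276,963.00 is under the $394,500 cap.

$276,963.00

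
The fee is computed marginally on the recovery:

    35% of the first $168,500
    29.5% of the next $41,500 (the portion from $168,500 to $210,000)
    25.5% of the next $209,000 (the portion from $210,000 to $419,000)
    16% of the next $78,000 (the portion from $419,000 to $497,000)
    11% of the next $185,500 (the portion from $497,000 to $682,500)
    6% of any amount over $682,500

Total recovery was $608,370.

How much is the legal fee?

First $168,500 at 35% = $58,975.00
Next $41,500 at 29.5% = $12,242.50
Next $209,000 at 25.5% = $53,295.00
Next $78,000 at 16% = $12,480.00
Remaining $111,370 at 11% = $12,250.70
Fee: $58,975.00 + $12,242.50 + $53,295.00 + $12,480.00 + $12,250.70 = $149,243.20

$149,243.20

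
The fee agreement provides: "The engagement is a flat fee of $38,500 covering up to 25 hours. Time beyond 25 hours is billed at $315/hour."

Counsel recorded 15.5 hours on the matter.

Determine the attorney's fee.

$38,500.00

15.5 hours is within the 25-hour scope; only the flat fee applies.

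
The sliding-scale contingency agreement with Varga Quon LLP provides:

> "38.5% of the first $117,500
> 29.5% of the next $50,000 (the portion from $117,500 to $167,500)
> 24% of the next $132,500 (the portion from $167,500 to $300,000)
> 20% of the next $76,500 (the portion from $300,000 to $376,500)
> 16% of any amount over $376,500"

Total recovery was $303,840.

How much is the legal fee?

First $117,500 at 38.5% = $45,237.50
Next $50,000 at 29.5% = $14,750.00
Next $132,500 at 24% = $31,800.00
Remaining $3,840 at 20% = $768.00
Fee: $45,237.50 + $14,750.00 + $31,800.00 + $768.00 = $92,555.50

$92,555.50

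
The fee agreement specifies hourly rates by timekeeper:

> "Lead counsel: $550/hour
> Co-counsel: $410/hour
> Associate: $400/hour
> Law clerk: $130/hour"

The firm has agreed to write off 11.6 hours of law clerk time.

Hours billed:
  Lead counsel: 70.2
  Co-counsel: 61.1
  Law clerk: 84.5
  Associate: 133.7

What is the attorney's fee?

$126,618.00

Lead counsel: 70.2 × $550 = $38,610.00
Co-counsel: 61.1 × $410 = $25,051.00
Associate: 133.7 × $400 = $53,480.00
Law clerk: 84.5 × $130 = $10,985.00
Subtotal: $128,126.00
Write-off: 11.6 × $130 = $1,508.00
Total: $128,126.00 − $1,508.00 = $126,618.00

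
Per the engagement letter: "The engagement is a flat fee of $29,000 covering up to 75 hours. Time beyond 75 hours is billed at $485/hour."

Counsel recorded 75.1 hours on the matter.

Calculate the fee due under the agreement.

$29,048.50

Flat fee: $29,000.00
Excess hours: 75.1 − 75 = 0.1
Overrun: 0.1 × $485 = $48.50
Total: $29,000.00 + $48.50 = $29,048.50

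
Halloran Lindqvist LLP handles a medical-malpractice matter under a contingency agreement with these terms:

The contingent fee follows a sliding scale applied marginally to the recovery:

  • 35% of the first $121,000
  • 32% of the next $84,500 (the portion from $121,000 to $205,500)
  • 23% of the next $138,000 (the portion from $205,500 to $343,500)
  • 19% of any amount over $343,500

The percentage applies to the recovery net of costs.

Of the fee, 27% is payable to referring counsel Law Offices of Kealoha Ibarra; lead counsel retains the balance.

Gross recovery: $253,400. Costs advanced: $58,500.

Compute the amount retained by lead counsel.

Fee base (net of costs): $253,400 − $58,500 = $194,900
First $121,000 at 35% = $42,350.00
Remaining $73,900 at 32% = $23,648.00
Fee: $42,350.00 + $23,648.00 = $65,998.00
Referral share: 27% of $65,998.00 = $17,819.46; lead counsel retains $65,998.00 − $17,819.46 = $48,178.54.

$48,178.54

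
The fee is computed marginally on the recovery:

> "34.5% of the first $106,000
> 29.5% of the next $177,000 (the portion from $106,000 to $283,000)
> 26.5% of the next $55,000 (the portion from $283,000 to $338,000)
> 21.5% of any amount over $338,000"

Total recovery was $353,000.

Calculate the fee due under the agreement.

First $106,000 at 34.5% = $36,570.00
Next $177,000 at 29.5% = $52,215.00
Next $55,000 at 26.5% = $14,575.00
Remaining $15,000 at 21.5% = $3,225.00
Fee: $36,570.00 + $52,215.00 + $14,575.00 + $3,225.00 = $106,585.00

$106,585.00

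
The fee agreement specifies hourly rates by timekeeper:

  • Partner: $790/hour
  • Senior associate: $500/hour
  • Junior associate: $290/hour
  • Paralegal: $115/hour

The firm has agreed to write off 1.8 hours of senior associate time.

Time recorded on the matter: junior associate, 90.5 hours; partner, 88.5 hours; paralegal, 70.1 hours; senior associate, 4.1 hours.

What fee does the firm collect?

Partner: 88.5 × $790 = $69,915.00
Senior associate: 4.1 × $500 = $2,050.00
Junior associate: 90.5 × $290 = $26,245.00
Paralegal: 70.1 × $115 = $8,061.50
Subtotal: $106,271.50
Write-off: 1.8 × $500 = $900.00
Total: $106,271.50 − $900.00 = $105,371.50

$105,371.50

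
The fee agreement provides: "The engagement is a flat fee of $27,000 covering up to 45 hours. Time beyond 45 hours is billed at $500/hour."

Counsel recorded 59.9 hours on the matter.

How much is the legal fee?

Flat fee: $27,000.00
Excess hours: 59.9 − 45 = 14.9
Overrun: 14.9 × $500 = $7,450.00
Total: $27,000.00 + $7,450.00 = $34,450.00

$34,450.00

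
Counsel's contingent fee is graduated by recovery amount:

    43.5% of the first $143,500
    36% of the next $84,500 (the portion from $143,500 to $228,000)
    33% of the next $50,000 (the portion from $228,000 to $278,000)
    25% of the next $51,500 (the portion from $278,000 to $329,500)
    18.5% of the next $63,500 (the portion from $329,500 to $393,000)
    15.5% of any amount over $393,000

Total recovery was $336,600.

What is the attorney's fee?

First $143,500 at 43.5% = $62,422.50
Next $84,500 at 36% = $30,420.00
Next $50,000 at 33% = $16,500.00
Next $51,500 at 25% = $12,875.00
Remaining $7,100 at 18.5% = $1,313.50
Fee: $62,422.50 + $30,420.00 + $16,500.00 + $12,875.00 + $1,313.50 = $123,531.00

$123,531.00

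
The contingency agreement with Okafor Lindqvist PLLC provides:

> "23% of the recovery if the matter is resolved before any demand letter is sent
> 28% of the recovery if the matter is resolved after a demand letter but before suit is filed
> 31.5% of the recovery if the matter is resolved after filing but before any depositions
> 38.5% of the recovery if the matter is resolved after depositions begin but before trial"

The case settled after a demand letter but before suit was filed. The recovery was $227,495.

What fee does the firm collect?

The matter settled after a demand letter but before suit was filed, so the 28% rate applies.
$227,495 × 28% = $63,698.60

$63,698.60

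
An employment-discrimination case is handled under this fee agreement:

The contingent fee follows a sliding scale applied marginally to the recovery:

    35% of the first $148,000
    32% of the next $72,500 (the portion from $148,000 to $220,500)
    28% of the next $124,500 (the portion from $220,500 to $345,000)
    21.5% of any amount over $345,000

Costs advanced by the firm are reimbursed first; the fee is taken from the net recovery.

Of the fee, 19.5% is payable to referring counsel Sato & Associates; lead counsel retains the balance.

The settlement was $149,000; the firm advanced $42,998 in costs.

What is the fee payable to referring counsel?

Fee base (net of costs): $149,000 − $42,998 = $106,002
First $106,002 at 35% = $37,100.70
Referral share: 19.5% of $37,100.70 = $7,234.64; lead counsel retains $37,100.70 − $7,234.64 = $29,866.06.

$7,234.64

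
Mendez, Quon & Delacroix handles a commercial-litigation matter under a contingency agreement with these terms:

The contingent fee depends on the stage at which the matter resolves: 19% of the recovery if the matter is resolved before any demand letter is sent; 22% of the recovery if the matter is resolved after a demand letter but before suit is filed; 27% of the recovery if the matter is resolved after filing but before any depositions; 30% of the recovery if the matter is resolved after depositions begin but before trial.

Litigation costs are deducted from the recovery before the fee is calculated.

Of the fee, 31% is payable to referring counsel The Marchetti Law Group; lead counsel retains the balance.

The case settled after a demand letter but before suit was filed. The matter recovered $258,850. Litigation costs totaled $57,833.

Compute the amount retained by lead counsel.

$30,514.38

Fee base (net of costs): $258,850 − $57,833 = $201,017
The matter settled after a demand letter but before suit was filed, so the 22% rate applies.
$201,017 × 22% = $44,223.74
Referral share: 31% of $44,223.74 = $13,709.36; lead counsel retains $44,223.74 − $13,709.36 = $30,514.38.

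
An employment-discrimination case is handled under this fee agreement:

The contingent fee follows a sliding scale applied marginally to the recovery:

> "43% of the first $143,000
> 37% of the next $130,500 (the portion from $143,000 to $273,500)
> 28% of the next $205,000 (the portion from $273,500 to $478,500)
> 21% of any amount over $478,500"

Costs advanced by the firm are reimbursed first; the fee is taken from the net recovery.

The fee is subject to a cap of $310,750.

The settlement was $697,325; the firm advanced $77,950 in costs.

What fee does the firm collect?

Fee base (net of costs): $697,325 − $77,950 = $619,375
First $143,000 at 43% = $61,490.00
Next $130,500 at 37% = $48,285.00
Next $205,000 at 28% = $57,400.00
Remaining $140,875 at 21% = $29,583.75
Fee: $61,490.00 + $48,285.00 + $57,400.00 + $29,583.75 = $196,758.75
$196,758.75 is under the $310,750 cap.

$196,758.75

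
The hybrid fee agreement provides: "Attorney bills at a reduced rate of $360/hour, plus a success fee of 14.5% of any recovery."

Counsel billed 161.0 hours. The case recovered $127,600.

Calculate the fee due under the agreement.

$76,462.00

Hourly: 161.0 × $360 = $57,960.00
Success fee: 14.5% of $127,600 = $18,502.00
Total: $57,960.00 + $18,502.00 = $76,462.00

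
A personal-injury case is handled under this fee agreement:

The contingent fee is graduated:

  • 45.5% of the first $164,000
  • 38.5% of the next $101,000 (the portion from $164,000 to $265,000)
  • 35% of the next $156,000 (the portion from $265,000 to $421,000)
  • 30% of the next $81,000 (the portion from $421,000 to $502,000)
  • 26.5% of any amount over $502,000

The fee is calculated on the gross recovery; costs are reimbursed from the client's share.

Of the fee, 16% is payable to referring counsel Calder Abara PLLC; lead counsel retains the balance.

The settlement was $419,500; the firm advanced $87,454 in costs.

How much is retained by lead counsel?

$140,767.20

Fee base is the gross recovery, $419,500; costs are reimbursed separately.
First $164,000 at 45.5% = $74,620.00
Next $101,000 at 38.5% = $38,885.00
Remaining $154,500 at 35% = $54,075.00
Fee: $74,620.00 + $38,885.00 + $54,075.00 = $167,580.00
Referral share: 16% of $167,580.00 = $26,812.80; lead counsel retains $167,580.00 − $26,812.80 = $140,767.20.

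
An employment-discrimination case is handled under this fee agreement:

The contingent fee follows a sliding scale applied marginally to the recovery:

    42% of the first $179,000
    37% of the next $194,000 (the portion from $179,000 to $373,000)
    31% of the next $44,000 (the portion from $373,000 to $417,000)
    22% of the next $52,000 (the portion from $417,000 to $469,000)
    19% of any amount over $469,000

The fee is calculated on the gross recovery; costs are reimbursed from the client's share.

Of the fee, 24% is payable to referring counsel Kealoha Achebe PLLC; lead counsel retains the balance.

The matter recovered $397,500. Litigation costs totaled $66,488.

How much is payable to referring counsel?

Fee base is the gross recovery, $397,500; costs are reimbursed separately.
First $179,000 at 42% = $75,180.00
Next $194,000 at 37% = $71,780.00
Remaining $24,500 at 31% = $7,595.00
Fee: $75,180.00 + $71,780.00 + $7,595.00 = $154,555.00
Referral share: 24% of $154,555.00 = $37,093.20; lead counsel retains $154,555.00 − $37,093.20 = $117,461.80.

$37,093.20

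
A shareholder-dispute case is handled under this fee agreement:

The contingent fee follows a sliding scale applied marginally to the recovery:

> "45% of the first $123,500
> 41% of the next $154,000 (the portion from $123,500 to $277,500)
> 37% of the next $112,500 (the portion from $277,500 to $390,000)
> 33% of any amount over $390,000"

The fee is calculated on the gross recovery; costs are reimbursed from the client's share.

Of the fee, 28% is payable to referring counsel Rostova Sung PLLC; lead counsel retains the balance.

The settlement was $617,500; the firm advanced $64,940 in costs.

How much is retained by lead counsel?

$169,498.80

Fee base is the gross recovery, $617,500; costs are reimbursed separately.
First $123,500 at 45% = $55,575.00
Next $154,000 at 41% = $63,140.00
Next $112,500 at 37% = $41,625.00
Remaining $227,500 at 33% = $75,075.00
Fee: $55,575.00 + $63,140.00 + $41,625.00 + $75,075.00 = $235,415.00
Referral share: 28% of $235,415.00 = $65,916.20; lead counsel retains $235,415.00 − $65,916.20 = $169,498.80.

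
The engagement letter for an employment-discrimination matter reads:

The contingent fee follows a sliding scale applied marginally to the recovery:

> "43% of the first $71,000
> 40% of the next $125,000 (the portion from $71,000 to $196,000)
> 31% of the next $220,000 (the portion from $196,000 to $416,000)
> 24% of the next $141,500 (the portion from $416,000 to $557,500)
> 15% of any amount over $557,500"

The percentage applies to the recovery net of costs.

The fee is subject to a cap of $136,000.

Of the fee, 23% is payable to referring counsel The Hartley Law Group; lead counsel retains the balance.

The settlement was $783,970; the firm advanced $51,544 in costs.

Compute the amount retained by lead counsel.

$104,720.00

Fee base (net of costs): $783,970 − $51,544 = $732,426
First $71,000 at 43% = $30,530.00
Next $125,000 at 40% = $50,000.00
Next $220,000 at 31% = $68,200.00
Next $141,500 at 24% = $33,960.00
Remaining $174,926 at 15% = $26,238.90
Fee: $30,530.00 + $50,000.00 + $68,200.00 + $33,960.00 + $26,238.90 = $208,928.90
$208,928.90 exceeds the $136,000 cap, so the fee is capped at $136,000.00.
Referral share: 23% of $136,000.00 = $31,280.00; lead counsel retains $136,000.00 − $31,280.00 = $104,720.00.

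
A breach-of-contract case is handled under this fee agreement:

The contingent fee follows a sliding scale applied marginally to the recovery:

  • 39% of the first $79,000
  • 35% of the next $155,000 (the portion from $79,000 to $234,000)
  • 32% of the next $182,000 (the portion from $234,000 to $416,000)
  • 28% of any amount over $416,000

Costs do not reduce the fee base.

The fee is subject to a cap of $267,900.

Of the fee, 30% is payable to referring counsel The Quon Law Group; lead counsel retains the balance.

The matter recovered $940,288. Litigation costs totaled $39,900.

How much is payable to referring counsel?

Fee base is the gross recovery, $940,288; costs are reimbursed separately.
First $79,000 at 39% = $30,810.00
Next $155,000 at 35% = $54,250.00
Next $182,000 at 32% = $58,240.00
Remaining $524,288 at 28% = $146,800.64
Fee: $30,810.00 + $54,250.00 + $58,240.00 + $146,800.64 = $290,100.64
$290,100.64 exceeds the $267,900 cap, so the fee is capped at $267,900.00.
Referral share: 30% of $267,900.00 = $80,370.00; lead counsel retains $267,900.00 − $80,370.00 = $187,530.00.

$80,370.00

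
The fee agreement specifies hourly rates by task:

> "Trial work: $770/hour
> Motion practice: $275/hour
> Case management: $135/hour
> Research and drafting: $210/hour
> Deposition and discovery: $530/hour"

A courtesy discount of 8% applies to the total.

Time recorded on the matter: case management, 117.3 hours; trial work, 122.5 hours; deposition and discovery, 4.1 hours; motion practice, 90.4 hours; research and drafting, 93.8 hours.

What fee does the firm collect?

$144,340.18

Trial work: 122.5 × $770 = $94,325.00
Motion practice: 90.4 × $275 = $24,860.00
Case management: 117.3 × $135 = $15,835.50
Research and drafting: 93.8 × $210 = $19,698.00
Deposition and discovery: 4.1 × $530 = $2,173.00
Subtotal: $156,891.50
Less 8% discount: −$12,551.32
Total: $156,891.50 − $12,551.32 = $144,340.18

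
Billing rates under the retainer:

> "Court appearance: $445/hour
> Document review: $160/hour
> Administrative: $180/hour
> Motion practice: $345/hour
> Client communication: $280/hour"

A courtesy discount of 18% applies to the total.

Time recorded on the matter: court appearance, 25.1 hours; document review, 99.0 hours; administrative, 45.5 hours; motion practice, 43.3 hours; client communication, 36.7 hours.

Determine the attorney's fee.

$49,539.48

Court appearance: 25.1 × $445 = $11,169.50
Document review: 99.0 × $160 = $15,840.00
Administrative: 45.5 × $180 = $8,190.00
Motion practice: 43.3 × $345 = $14,938.50
Client communication: 36.7 × $280 = $10,276.00
Subtotal: $60,414.00
Less 18% discount: −$10,874.52
Total: $60,414.00 − $10,874.52 = $49,539.48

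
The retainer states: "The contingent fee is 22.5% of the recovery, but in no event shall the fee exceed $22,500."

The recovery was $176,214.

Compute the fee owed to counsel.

$22,500.00

22.5% of $176,214 = $39,648.15
That exceeds the $22,500 cap, so the fee is capped at $22,500.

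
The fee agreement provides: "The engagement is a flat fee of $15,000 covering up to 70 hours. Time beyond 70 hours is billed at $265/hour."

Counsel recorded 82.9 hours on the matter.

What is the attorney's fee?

Flat fee: $15,000.00
Excess hours: 82.9 − 70 = 12.9
Overrun: 12.9 × $265 = $3,418.50
Total: $15,000.00 + $3,418.50 = $18,418.50

$18,418.50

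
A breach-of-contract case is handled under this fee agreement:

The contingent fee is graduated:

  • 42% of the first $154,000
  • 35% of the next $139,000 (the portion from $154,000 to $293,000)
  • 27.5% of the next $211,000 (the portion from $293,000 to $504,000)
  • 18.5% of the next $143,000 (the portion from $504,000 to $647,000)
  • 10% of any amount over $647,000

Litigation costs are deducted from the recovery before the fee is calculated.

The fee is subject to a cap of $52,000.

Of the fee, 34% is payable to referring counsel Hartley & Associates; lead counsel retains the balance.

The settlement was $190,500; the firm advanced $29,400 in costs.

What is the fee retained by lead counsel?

Fee base (net of costs): $190,500 − $29,400 = $161,100
First $154,000 at 42% = $64,680.00
Remaining $7,100 at 35% = $2,485.00
Fee: $64,680.00 + $2,485.00 = $67,165.00
$67,165.00 exceeds the $52,000 cap, so the fee is capped at $52,000.00.
Referral share: 34% of $52,000.00 = $17,680.00; lead counsel retains $52,000.00 − $17,680.00 = $34,320.00.

$34,320.00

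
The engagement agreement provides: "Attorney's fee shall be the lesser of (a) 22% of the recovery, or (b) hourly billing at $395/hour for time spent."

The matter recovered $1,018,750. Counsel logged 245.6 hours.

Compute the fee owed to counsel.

(a) 22% of $1,018,750 = $224,125.00
(b) 245.6 × $395 = $97,012.00
The lesser is (b): $97,012.00.

$97,012.00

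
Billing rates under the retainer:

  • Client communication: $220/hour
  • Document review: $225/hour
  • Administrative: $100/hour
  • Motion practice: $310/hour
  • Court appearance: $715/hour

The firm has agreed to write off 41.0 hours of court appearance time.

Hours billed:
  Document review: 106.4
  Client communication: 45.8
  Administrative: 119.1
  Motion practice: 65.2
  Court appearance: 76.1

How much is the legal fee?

Client communication: 45.8 × $220 = $10,076.00
Document review: 106.4 × $225 = $23,940.00
Administrative: 119.1 × $100 = $11,910.00
Motion practice: 65.2 × $310 = $20,212.00
Court appearance: 76.1 × $715 = $54,411.50
Subtotal: $120,549.50
Write-off: 41.0 × $715 = $29,315.00
Total: $120,549.50 − $29,315.00 = $91,234.50

$91,234.50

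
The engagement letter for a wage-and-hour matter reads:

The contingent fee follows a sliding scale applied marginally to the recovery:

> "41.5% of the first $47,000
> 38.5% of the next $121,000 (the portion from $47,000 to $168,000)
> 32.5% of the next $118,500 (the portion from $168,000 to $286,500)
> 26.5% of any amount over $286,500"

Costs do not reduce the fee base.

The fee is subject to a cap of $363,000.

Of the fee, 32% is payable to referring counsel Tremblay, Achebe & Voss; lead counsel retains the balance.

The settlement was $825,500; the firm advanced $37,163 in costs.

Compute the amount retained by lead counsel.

$168,257.50

Fee base is the gross recovery, $825,500; costs are reimbursed separately.
First $47,000 at 41.5% = $19,505.00
Next $121,000 at 38.5% = $46,585.00
Next $118,500 at 32.5% = $38,512.50
Remaining $539,000 at 26.5% = $142,835.00
Fee: $19,505.00 + $46,585.00 + $38,512.50 + $142,835.00 = $247,437.50
$247,437.50 is under the $363,000 cap.
Referral share: 32% of $247,437.50 = $79,180.00; lead counsel retains $247,437.50 − $79,180.00 = $168,257.50.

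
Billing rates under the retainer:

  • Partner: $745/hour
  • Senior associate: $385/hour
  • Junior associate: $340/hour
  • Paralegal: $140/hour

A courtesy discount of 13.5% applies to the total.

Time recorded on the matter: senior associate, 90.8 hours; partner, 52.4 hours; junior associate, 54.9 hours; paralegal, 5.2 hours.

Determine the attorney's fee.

$80,782.35

Partner: 52.4 × $745 = $39,038.00
Senior associate: 90.8 × $385 = $34,958.00
Junior associate: 54.9 × $340 = $18,666.00
Paralegal: 5.2 × $140 = $728.00
Subtotal: $93,390.00
Less 13.5% discount: −$12,607.65
Total: $93,390.00 − $12,607.65 = $80,782.35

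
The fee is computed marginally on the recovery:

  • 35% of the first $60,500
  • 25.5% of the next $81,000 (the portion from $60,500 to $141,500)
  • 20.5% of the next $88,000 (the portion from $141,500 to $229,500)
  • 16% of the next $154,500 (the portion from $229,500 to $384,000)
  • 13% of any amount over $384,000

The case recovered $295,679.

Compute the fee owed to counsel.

$70,458.64

First $60,500 at 35% = $21,175.00
Next $81,000 at 25.5% = $20,655.00
Next $88,000 at 20.5% = $18,040.00
Remaining $66,179 at 16% = $10,588.64
Fee: $21,175.00 + $20,655.00 + $18,040.00 + $10,588.64 = $70,458.64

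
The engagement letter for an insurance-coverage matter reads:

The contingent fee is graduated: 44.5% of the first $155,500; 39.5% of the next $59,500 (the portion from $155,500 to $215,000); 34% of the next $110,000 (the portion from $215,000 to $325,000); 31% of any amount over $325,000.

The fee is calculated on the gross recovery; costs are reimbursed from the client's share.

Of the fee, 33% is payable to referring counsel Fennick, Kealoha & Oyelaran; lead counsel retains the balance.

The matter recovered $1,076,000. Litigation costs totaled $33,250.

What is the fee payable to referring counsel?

Fee base is the gross recovery, $1,076,000; costs are reimbursed separately.
First $155,500 at 44.5% = $69,197.50
Next $59,500 at 39.5% = $23,502.50
Next $110,000 at 34% = $37,400.00
Remaining $751,000 at 31% = $232,810.00
Fee: $69,197.50 + $23,502.50 + $37,400.00 + $232,810.00 = $362,910.00
Referral share: 33% of $362,910.00 = $119,760.30; lead counsel retains $362,910.00 − $119,760.30 = $243,149.70.

$119,760.30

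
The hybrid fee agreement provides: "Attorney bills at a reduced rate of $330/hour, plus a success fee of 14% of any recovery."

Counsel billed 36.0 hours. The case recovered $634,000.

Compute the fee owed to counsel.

Hourly: 36.0 × $330 = $11,880.00
Success fee: 14% of $634,000 = $88,760.00
Total: $11,880.00 + $88,760.00 = $100,640.00

$100,640.00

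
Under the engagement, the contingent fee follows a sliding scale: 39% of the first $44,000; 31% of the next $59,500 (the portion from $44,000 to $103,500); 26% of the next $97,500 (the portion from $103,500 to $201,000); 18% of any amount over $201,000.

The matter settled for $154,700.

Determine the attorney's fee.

First $44,000 at 39% = $17,160.00
Next $59,500 at 31% = $18,445.00
Remaining $51,200 at 26% = $13,312.00
Fee: $17,160.00 + $18,445.00 + $13,312.00 = $48,917.00

$48,917.00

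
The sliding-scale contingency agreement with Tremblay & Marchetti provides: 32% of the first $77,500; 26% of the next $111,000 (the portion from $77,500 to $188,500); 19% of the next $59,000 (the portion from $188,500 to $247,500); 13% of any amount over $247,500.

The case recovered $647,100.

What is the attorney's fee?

$116,818.00

First $77,500 at 32% = $24,800.00
Next $111,000 at 26% = $28,860.00
Next $59,000 at 19% = $11,210.00
Remaining $399,600 at 13% = $51,948.00
Fee: $24,800.00 + $28,860.00 + $11,210.00 + $51,948.00 = $116,818.00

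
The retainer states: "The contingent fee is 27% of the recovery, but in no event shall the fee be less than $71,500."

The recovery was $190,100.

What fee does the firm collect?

$71,500.00

27% of $190,100 = $51,327.00
That is below the $71,500 minimum, so the minimum applies.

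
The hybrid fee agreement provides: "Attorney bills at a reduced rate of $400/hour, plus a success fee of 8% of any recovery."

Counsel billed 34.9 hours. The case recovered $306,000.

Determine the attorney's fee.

Hourly: 34.9 × $400 = $13,960.00
Success fee: 8% of $306,000 = $24,480.00
Total: $13,960.00 + $24,480.00 = $38,440.00

$38,440.00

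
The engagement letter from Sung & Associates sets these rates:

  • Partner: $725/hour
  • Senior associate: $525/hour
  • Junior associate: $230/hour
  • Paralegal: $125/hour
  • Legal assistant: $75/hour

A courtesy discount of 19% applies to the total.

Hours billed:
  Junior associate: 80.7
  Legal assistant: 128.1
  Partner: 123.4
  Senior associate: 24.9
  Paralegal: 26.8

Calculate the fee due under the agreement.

$108,585.36

Partner: 123.4 × $725 = $89,465.00
Senior associate: 24.9 × $525 = $13,072.50
Junior associate: 80.7 × $230 = $18,561.00
Paralegal: 26.8 × $125 = $3,350.00
Legal assistant: 128.1 × $75 = $9,607.50
Subtotal: $134,056.00
Less 19% discount: −$25,470.64
Total: $134,056.00 − $25,470.64 = $108,585.36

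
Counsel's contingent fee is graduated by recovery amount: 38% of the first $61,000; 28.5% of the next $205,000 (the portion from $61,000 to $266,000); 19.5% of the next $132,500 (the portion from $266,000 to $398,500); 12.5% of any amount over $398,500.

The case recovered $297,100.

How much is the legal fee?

First $61,000 at 38% = $23,180.00
Next $205,000 at 28.5% = $58,425.00
Remaining $31,100 at 19.5% = $6,064.50
Fee: $23,180.00 + $58,425.00 + $6,064.50 = $87,669.50

$87,669.50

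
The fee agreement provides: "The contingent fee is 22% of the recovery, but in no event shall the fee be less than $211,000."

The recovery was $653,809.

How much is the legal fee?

22% of $653,809 = $143,837.98
That is below the $211,000 minimum, so the minimum applies.

$211,000.00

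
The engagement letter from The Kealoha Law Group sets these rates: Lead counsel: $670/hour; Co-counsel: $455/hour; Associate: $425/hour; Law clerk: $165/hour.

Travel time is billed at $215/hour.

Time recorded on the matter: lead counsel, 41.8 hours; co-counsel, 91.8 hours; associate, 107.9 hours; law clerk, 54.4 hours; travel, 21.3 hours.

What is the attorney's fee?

$129,188.00

Lead counsel: 41.8 × $670 = $28,006.00
Co-counsel: 91.8 × $455 = $41,769.00
Associate: 107.9 × $425 = $45,857.50
Law clerk: 54.4 × $165 = $8,976.00
Subtotal: $28,006.00 + $41,769.00 + $45,857.50 + $8,976.00 = $124,608.50
Travel: 21.3 × $215 = $4,579.50
Total: $124,608.50 + $4,579.50 = $129,188.00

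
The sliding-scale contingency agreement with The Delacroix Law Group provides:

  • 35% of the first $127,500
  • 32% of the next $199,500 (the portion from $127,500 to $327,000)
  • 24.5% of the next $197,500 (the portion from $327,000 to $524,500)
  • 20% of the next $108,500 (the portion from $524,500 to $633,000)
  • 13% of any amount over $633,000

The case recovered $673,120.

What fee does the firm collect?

First $127,500 at 35% = $44,625.00
Next $199,500 at 32% = $63,840.00
Next $197,500 at 24.5% = $48,387.50
Next $108,500 at 20% = $21,700.00
Remaining $40,120 at 13% = $5,215.60
Fee: $44,625.00 + $63,840.00 + $48,387.50 + $21,700.00 + $5,215.60 = $183,768.10

$183,768.10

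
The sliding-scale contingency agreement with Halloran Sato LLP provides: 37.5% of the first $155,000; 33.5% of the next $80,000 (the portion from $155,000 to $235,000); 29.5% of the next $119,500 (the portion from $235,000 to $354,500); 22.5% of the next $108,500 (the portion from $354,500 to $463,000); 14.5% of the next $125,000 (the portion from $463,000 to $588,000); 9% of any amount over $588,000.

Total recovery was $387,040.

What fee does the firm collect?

First $155,000 at 37.5% = $58,125.00
Next $80,000 at 33.5% = $26,800.00
Next $119,500 at 29.5% = $35,252.50
Remaining $32,540 at 22.5% = $7,321.50
Fee: $58,125.00 + $26,800.00 + $35,252.50 + $7,321.50 = $127,499.00

$127,499.00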